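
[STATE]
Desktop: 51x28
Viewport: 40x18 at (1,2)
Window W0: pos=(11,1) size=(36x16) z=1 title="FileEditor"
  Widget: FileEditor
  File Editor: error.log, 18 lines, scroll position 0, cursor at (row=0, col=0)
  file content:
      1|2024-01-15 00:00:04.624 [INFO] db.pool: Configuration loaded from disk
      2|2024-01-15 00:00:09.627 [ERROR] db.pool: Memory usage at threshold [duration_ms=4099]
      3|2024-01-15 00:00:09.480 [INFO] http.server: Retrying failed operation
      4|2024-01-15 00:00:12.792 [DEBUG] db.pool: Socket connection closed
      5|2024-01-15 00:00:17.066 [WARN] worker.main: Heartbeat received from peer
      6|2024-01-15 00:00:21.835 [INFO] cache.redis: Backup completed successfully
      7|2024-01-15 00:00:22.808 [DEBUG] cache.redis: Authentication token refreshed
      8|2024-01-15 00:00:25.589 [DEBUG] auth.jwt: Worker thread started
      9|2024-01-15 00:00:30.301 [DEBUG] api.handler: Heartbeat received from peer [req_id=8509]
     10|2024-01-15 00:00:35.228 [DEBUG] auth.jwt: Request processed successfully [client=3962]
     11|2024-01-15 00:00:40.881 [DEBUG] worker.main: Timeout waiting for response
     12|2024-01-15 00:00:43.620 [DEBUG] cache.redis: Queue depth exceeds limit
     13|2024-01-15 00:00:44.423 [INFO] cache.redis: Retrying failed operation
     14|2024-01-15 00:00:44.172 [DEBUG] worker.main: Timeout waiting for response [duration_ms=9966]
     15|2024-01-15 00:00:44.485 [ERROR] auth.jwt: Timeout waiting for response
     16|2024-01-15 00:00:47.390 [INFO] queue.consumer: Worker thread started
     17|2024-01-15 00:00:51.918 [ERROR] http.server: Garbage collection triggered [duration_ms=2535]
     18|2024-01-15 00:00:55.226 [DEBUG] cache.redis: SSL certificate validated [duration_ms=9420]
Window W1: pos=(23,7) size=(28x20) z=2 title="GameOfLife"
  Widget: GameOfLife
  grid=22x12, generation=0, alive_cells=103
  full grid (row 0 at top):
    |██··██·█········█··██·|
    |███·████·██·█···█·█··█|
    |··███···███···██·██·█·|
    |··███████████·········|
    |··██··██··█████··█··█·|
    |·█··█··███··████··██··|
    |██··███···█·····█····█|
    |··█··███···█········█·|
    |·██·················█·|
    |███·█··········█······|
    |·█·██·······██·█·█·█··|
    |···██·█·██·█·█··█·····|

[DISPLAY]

          ┃ FileEditor                  
          ┠─────────────────────────────
          ┃█024-01-15 00:00:04.624 [INFO
          ┃2024-01-15 00:00:09.627 [ERRO
          ┃2024-01-15 00:00:09.480 [INFO
          ┃2024-01-15 ┏━━━━━━━━━━━━━━━━━
          ┃2024-01-15 ┃ GameOfLife      
          ┃2024-01-15 ┠─────────────────
          ┃2024-01-15 ┃Gen: 0           
          ┃2024-01-15 ┃██··██·█········█
          ┃2024-01-15 ┃███·████·██·█···█
          ┃2024-01-15 ┃··███···███···██·
          ┃2024-01-15 ┃··███████████····
          ┃2024-01-15 ┃··██··██··█████··
          ┗━━━━━━━━━━━┃·█··█··███··████·
                      ┃██··███···█·····█
                      ┃··█··███···█·····
                      ┃·██··············


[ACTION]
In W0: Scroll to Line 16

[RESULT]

          ┃ FileEditor                  
          ┠─────────────────────────────
          ┃2024-01-15 00:00:22.808 [DEBU
          ┃2024-01-15 00:00:25.589 [DEBU
          ┃2024-01-15 00:00:30.301 [DEBU
          ┃2024-01-15 ┏━━━━━━━━━━━━━━━━━
          ┃2024-01-15 ┃ GameOfLife      
          ┃2024-01-15 ┠─────────────────
          ┃2024-01-15 ┃Gen: 0           
          ┃2024-01-15 ┃██··██·█········█
          ┃2024-01-15 ┃███·████·██·█···█
          ┃2024-01-15 ┃··███···███···██·
          ┃2024-01-15 ┃··███████████····
          ┃2024-01-15 ┃··██··██··█████··
          ┗━━━━━━━━━━━┃·█··█··███··████·
                      ┃██··███···█·····█
                      ┃··█··███···█·····
                      ┃·██··············


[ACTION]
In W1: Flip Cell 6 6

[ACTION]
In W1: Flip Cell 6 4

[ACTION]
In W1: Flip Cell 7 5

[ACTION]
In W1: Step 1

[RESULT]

          ┃ FileEditor                  
          ┠─────────────────────────────
          ┃2024-01-15 00:00:22.808 [DEBU
          ┃2024-01-15 00:00:25.589 [DEBU
          ┃2024-01-15 00:00:30.301 [DEBU
          ┃2024-01-15 ┏━━━━━━━━━━━━━━━━━
          ┃2024-01-15 ┃ GameOfLife      
          ┃2024-01-15 ┠─────────────────
          ┃2024-01-15 ┃Gen: 1           
          ┃2024-01-15 ┃█·███··██········
          ┃2024-01-15 ┃█······█··██····█
          ┃2024-01-15 ┃············██·██
          ┃2024-01-15 ┃·█·············██
          ┃2024-01-15 ┃·█·············█·
          ┗━━━━━━━━━━━┃██·███·███·····██
                      ┃███··█···███████·
                      ┃█·█···█··········
                      ┃█················


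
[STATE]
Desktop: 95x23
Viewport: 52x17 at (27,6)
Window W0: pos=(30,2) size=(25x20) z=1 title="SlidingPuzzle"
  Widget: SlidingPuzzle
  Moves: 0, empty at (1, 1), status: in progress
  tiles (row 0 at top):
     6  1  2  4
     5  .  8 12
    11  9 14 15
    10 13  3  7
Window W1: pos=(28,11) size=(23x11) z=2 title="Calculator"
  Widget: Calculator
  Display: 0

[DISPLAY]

   ┃│  6 │  1 │  2 │  4 │  ┃                        
   ┃├────┼────┼────┼────┤  ┃                        
   ┃│  5 │    │  8 │ 12 │  ┃                        
   ┃├────┼────┼────┼────┤  ┃                        
   ┃│ 11 │  9 │ 14 │ 15 │  ┃                        
 ┏━━━━━━━━━━━━━━━━━━━━━┓┤  ┃                        
 ┃ Calculator          ┃│  ┃                        
 ┠─────────────────────┨┘  ┃                        
 ┃                    0┃   ┃                        
 ┃┌───┬───┬───┬───┐    ┃   ┃                        
 ┃│ 7 │ 8 │ 9 │ ÷ │    ┃   ┃                        
 ┃├───┼───┼───┼───┤    ┃   ┃                        
 ┃│ 4 │ 5 │ 6 │ × │    ┃   ┃                        
 ┃├───┼───┼───┼───┤    ┃   ┃                        
 ┃│ 1 │ 2 │ 3 │ - │    ┃   ┃                        
 ┗━━━━━━━━━━━━━━━━━━━━━┛━━━┛                        
                                                    


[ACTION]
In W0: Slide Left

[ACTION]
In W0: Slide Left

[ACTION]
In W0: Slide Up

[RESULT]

   ┃│  6 │  1 │  2 │  4 │  ┃                        
   ┃├────┼────┼────┼────┤  ┃                        
   ┃│  5 │  8 │ 12 │ 15 │  ┃                        
   ┃├────┼────┼────┼────┤  ┃                        
   ┃│ 11 │  9 │ 14 │    │  ┃                        
 ┏━━━━━━━━━━━━━━━━━━━━━┓┤  ┃                        
 ┃ Calculator          ┃│  ┃                        
 ┠─────────────────────┨┘  ┃                        
 ┃                    0┃   ┃                        
 ┃┌───┬───┬───┬───┐    ┃   ┃                        
 ┃│ 7 │ 8 │ 9 │ ÷ │    ┃   ┃                        
 ┃├───┼───┼───┼───┤    ┃   ┃                        
 ┃│ 4 │ 5 │ 6 │ × │    ┃   ┃                        
 ┃├───┼───┼───┼───┤    ┃   ┃                        
 ┃│ 1 │ 2 │ 3 │ - │    ┃   ┃                        
 ┗━━━━━━━━━━━━━━━━━━━━━┛━━━┛                        
                                                    


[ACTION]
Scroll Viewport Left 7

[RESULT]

          ┃│  6 │  1 │  2 │  4 │  ┃                 
          ┃├────┼────┼────┼────┤  ┃                 
          ┃│  5 │  8 │ 12 │ 15 │  ┃                 
          ┃├────┼────┼────┼────┤  ┃                 
          ┃│ 11 │  9 │ 14 │    │  ┃                 
        ┏━━━━━━━━━━━━━━━━━━━━━┓┤  ┃                 
        ┃ Calculator          ┃│  ┃                 
        ┠─────────────────────┨┘  ┃                 
        ┃                    0┃   ┃                 
        ┃┌───┬───┬───┬───┐    ┃   ┃                 
        ┃│ 7 │ 8 │ 9 │ ÷ │    ┃   ┃                 
        ┃├───┼───┼───┼───┤    ┃   ┃                 
        ┃│ 4 │ 5 │ 6 │ × │    ┃   ┃                 
        ┃├───┼───┼───┼───┤    ┃   ┃                 
        ┃│ 1 │ 2 │ 3 │ - │    ┃   ┃                 
        ┗━━━━━━━━━━━━━━━━━━━━━┛━━━┛                 
                                                    


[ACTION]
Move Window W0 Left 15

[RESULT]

 │  1 │  2 │  4 │  ┃                                
─┼────┼────┼────┤  ┃                                
 │  8 │ 12 │ 15 │  ┃                                
─┼────┼────┼────┤  ┃                                
 │  9 │ 14 │    │  ┃                                
─┼────┼─┏━━━━━━━━━━━━━━━━━━━━━┓                     
 │ 13 │ ┃ Calculator          ┃                     
─┴────┴─┠─────────────────────┨                     
s: 3    ┃                    0┃                     
        ┃┌───┬───┬───┬───┐    ┃                     
        ┃│ 7 │ 8 │ 9 │ ÷ │    ┃                     
        ┃├───┼───┼───┼───┤    ┃                     
        ┃│ 4 │ 5 │ 6 │ × │    ┃                     
        ┃├───┼───┼───┼───┤    ┃                     
        ┃│ 1 │ 2 │ 3 │ - │    ┃                     
━━━━━━━━┗━━━━━━━━━━━━━━━━━━━━━┛                     
                                                    


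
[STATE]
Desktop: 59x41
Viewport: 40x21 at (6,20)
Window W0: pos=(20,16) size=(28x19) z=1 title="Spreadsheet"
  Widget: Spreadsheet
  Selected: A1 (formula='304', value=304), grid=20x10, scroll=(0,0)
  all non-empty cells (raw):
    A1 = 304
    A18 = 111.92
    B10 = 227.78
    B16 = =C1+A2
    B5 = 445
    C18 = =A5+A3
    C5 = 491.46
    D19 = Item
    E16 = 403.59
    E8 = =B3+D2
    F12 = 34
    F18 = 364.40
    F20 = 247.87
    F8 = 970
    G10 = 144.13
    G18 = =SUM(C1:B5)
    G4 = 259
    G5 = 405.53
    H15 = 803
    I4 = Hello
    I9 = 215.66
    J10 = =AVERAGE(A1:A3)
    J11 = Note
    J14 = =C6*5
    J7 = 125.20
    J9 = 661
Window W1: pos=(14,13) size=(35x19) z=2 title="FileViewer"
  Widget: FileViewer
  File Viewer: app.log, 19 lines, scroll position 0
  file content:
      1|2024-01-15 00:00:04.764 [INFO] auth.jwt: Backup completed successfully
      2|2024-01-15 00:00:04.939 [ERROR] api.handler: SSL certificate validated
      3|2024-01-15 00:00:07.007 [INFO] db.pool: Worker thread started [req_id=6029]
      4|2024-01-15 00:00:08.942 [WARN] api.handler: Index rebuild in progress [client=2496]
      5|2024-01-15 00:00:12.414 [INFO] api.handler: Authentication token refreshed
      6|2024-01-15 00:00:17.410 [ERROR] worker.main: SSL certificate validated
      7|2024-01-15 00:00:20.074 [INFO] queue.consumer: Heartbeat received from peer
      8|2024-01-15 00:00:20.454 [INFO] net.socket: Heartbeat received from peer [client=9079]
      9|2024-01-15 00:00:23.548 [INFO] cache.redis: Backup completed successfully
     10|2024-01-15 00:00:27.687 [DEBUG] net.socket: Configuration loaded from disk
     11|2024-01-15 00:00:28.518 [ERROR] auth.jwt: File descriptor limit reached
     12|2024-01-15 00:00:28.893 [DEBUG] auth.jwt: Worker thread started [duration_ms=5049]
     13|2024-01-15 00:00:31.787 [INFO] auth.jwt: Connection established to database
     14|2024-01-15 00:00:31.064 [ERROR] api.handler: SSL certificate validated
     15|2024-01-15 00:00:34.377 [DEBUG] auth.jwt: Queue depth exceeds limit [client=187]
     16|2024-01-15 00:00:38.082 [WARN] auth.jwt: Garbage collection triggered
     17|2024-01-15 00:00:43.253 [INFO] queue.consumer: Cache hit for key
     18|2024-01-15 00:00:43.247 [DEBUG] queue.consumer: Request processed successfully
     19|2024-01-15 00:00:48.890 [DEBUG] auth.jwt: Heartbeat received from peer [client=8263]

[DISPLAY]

        ┃2024-01-15 00:00:12.414 [INFO] 
        ┃2024-01-15 00:00:17.410 [ERROR]
        ┃2024-01-15 00:00:20.074 [INFO] 
        ┃2024-01-15 00:00:20.454 [INFO] 
        ┃2024-01-15 00:00:23.548 [INFO] 
        ┃2024-01-15 00:00:27.687 [DEBUG]
        ┃2024-01-15 00:00:28.518 [ERROR]
        ┃2024-01-15 00:00:28.893 [DEBUG]
        ┃2024-01-15 00:00:31.787 [INFO] 
        ┃2024-01-15 00:00:31.064 [ERROR]
        ┃2024-01-15 00:00:34.377 [DEBUG]
        ┗━━━━━━━━━━━━━━━━━━━━━━━━━━━━━━━
              ┃ 11        0       0     
              ┃ 12        0       0     
              ┗━━━━━━━━━━━━━━━━━━━━━━━━━
                                        
                                        
                                        
                                        
                                        
                                        


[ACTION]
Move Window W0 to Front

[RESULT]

        ┃2024-┃       A       B       C 
        ┃2024-┃-------------------------
        ┃2024-┃  1    [304]       0     
        ┃2024-┃  2        0       0     
        ┃2024-┃  3        0       0     
        ┃2024-┃  4        0       0     
        ┃2024-┃  5        0     445  491
        ┃2024-┃  6        0       0     
        ┃2024-┃  7        0       0     
        ┃2024-┃  8        0       0     
        ┃2024-┃  9        0       0     
        ┗━━━━━┃ 10        0  227.78     
              ┃ 11        0       0     
              ┃ 12        0       0     
              ┗━━━━━━━━━━━━━━━━━━━━━━━━━
                                        
                                        
                                        
                                        
                                        
                                        


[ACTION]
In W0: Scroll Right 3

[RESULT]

        ┃2024-┃       D       E       F 
        ┃2024-┃-------------------------
        ┃2024-┃  1        0       0     
        ┃2024-┃  2        0       0     
        ┃2024-┃  3        0       0     
        ┃2024-┃  4        0       0     
        ┃2024-┃  5        0       0     
        ┃2024-┃  6        0       0     
        ┃2024-┃  7        0       0     
        ┃2024-┃  8        0       0     
        ┃2024-┃  9        0       0     
        ┗━━━━━┃ 10        0       0     
              ┃ 11        0       0     
              ┃ 12        0       0     
              ┗━━━━━━━━━━━━━━━━━━━━━━━━━
                                        
                                        
                                        
                                        
                                        
                                        


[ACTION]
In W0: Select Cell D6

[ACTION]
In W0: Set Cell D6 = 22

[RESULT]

        ┃2024-┃       D       E       F 
        ┃2024-┃-------------------------
        ┃2024-┃  1        0       0     
        ┃2024-┃  2        0       0     
        ┃2024-┃  3        0       0     
        ┃2024-┃  4        0       0     
        ┃2024-┃  5        0       0     
        ┃2024-┃  6     [22]       0     
        ┃2024-┃  7        0       0     
        ┃2024-┃  8        0       0     
        ┃2024-┃  9        0       0     
        ┗━━━━━┃ 10        0       0     
              ┃ 11        0       0     
              ┃ 12        0       0     
              ┗━━━━━━━━━━━━━━━━━━━━━━━━━
                                        
                                        
                                        
                                        
                                        
                                        


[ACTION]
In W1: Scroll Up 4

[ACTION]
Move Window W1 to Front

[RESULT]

        ┃2024-01-15 00:00:12.414 [INFO] 
        ┃2024-01-15 00:00:17.410 [ERROR]
        ┃2024-01-15 00:00:20.074 [INFO] 
        ┃2024-01-15 00:00:20.454 [INFO] 
        ┃2024-01-15 00:00:23.548 [INFO] 
        ┃2024-01-15 00:00:27.687 [DEBUG]
        ┃2024-01-15 00:00:28.518 [ERROR]
        ┃2024-01-15 00:00:28.893 [DEBUG]
        ┃2024-01-15 00:00:31.787 [INFO] 
        ┃2024-01-15 00:00:31.064 [ERROR]
        ┃2024-01-15 00:00:34.377 [DEBUG]
        ┗━━━━━━━━━━━━━━━━━━━━━━━━━━━━━━━
              ┃ 11        0       0     
              ┃ 12        0       0     
              ┗━━━━━━━━━━━━━━━━━━━━━━━━━
                                        
                                        
                                        
                                        
                                        
                                        


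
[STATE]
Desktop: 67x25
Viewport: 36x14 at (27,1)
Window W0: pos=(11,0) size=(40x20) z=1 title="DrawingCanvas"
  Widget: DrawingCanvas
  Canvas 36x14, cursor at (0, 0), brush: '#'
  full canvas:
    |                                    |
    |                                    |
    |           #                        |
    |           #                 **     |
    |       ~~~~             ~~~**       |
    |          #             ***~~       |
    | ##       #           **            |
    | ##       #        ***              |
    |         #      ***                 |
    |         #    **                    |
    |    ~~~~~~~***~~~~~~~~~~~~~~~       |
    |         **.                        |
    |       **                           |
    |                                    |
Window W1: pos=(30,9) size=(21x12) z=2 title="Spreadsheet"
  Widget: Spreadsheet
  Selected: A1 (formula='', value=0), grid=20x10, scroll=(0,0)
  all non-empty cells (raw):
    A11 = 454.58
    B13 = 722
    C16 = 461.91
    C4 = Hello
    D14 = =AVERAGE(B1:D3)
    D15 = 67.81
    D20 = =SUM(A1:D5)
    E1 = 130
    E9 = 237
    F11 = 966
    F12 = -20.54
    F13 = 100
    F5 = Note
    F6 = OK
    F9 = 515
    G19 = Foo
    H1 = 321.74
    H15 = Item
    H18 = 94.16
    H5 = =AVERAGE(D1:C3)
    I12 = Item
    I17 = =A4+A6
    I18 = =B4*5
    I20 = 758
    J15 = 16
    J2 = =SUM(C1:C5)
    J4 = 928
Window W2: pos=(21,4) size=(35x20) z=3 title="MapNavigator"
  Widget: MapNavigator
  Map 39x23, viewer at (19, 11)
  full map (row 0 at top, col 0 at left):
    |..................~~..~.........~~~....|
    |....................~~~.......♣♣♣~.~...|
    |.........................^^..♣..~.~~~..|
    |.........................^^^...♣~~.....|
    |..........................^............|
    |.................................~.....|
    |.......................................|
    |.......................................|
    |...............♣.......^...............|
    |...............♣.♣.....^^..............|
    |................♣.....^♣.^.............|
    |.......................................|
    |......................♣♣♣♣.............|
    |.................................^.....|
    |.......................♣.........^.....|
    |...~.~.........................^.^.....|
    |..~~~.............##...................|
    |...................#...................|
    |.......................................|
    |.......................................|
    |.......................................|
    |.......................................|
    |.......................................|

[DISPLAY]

                       ┃            
───────────────────────┨            
                       ┃            
━━━━━━━━━━━━━━━━━━━━━━━━━━━━┓       
avigator                    ┃       
────────────────────────────┨       
.................^^^...♣~~..┃       
..................^.........┃       
.........................~..┃       
............................┃       
............................┃       
.......♣.......^............┃       
.......♣.♣.....^^...........┃       
........♣.....^♣.^..........┃       


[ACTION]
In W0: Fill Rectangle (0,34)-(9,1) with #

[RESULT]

                       ┃            
───────────────────────┨            
####################   ┃            
━━━━━━━━━━━━━━━━━━━━━━━━━━━━┓       
avigator                    ┃       
────────────────────────────┨       
.................^^^...♣~~..┃       
..................^.........┃       
.........................~..┃       
............................┃       
............................┃       
.......♣.......^............┃       
.......♣.♣.....^^...........┃       
........♣.....^♣.^..........┃       


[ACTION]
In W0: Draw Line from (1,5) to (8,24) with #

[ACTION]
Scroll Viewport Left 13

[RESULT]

rawingCanvas                        
────────────────────────────────────
#################################   
#######┏━━━━━━━━━━━━━━━━━━━━━━━━━━━━
#######┃ MapNavigator               
#######┠────────────────────────────
#######┃......................^^^...
#######┃.......................^....
#######┃............................
#######┃............................
#######┃............................
#######┃............♣.......^.......
  ~~~~~┃............♣.♣.....^^......
       ┃.............♣.....^♣.^.....


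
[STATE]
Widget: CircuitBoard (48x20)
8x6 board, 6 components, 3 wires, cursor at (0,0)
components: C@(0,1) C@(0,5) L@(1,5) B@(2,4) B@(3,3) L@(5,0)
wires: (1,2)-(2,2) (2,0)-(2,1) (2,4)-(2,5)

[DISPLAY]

   0 1 2 3 4 5 6 7                              
0  [.]  C               C                       
                                                
1           ·           L                       
            │                                   
2   · ─ ·   ·       B ─ ·                       
                                                
3               B                               
                                                
4                                               
                                                
5   L                                           
Cursor: (0,0)                                   
                                                
                                                
                                                
                                                
                                                
                                                
                                                


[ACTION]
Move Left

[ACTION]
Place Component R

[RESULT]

   0 1 2 3 4 5 6 7                              
0  [R]  C               C                       
                                                
1           ·           L                       
            │                                   
2   · ─ ·   ·       B ─ ·                       
                                                
3               B                               
                                                
4                                               
                                                
5   L                                           
Cursor: (0,0)                                   
                                                
                                                
                                                
                                                
                                                
                                                
                                                


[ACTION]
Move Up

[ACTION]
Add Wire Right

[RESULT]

   0 1 2 3 4 5 6 7                              
0  [R]─ C               C                       
                                                
1           ·           L                       
            │                                   
2   · ─ ·   ·       B ─ ·                       
                                                
3               B                               
                                                
4                                               
                                                
5   L                                           
Cursor: (0,0)                                   
                                                
                                                
                                                
                                                
                                                
                                                
                                                


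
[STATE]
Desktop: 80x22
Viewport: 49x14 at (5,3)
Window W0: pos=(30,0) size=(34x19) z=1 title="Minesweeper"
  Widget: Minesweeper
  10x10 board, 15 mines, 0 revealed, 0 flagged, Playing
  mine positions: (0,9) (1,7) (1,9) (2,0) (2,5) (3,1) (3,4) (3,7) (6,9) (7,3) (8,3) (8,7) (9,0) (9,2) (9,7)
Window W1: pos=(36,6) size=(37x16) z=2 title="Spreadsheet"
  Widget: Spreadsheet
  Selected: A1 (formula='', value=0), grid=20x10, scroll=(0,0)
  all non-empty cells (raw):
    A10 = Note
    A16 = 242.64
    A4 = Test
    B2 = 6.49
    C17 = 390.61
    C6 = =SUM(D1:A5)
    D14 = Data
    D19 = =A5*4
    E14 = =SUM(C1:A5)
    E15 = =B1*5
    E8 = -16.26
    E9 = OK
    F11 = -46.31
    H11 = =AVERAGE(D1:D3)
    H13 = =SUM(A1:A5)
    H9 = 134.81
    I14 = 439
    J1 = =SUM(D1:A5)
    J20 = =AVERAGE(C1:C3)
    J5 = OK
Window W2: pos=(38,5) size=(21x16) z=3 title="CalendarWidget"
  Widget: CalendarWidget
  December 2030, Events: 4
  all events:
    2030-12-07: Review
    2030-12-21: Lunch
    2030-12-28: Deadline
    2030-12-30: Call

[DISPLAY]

                         ┃■■■■■■■■■■             
                         ┃■■■■■■■■■■             
                         ┃■■■■■■■┏━━━━━━━━━━━━━━━
                         ┃■■■■■┏━┃ CalendarWidget
                         ┃■■■■■┃ ┠───────────────
                         ┃■■■■■┠─┃   December 203
                         ┃■■■■■┃A┃Mo Tu We Th Fr 
                         ┃■■■■■┃ ┃               
                         ┃■■■■■┃-┃ 2  3  4  5  6 
                         ┃■■■■■┃ ┃ 9 10 11 12 13 
                         ┃     ┃ ┃16 17 18 19 20 
                         ┃     ┃ ┃23 24 25 26 27 
                         ┃     ┃ ┃30* 31         
                         ┃     ┃ ┃               


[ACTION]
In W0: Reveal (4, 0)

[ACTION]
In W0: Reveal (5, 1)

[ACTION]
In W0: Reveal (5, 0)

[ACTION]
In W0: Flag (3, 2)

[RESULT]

                         ┃■■■■■■■■■■             
                         ┃■■■■■■■■■■             
                         ┃■■■■■■■┏━━━━━━━━━━━━━━━
                         ┃■■⚑■■┏━┃ CalendarWidget
                         ┃11111┃ ┠───────────────
                         ┃     ┠─┃   December 203
                         ┃  111┃A┃Mo Tu We Th Fr 
                         ┃  2■2┃ ┃               
                         ┃123■2┃-┃ 2  3  4  5  6 
                         ┃■■■■1┃ ┃ 9 10 11 12 13 
                         ┃     ┃ ┃16 17 18 19 20 
                         ┃     ┃ ┃23 24 25 26 27 
                         ┃     ┃ ┃30* 31         
                         ┃     ┃ ┃               


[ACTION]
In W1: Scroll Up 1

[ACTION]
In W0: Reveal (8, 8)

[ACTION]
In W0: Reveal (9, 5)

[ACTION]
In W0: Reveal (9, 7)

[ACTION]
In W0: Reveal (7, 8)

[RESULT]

                         ┃■■■■■■■■■✹             
                         ┃■■■■■■■✹■✹             
                         ┃✹■■■■✹■┏━━━━━━━━━━━━━━━
                         ┃■✹⚑■✹┏━┃ CalendarWidget
                         ┃11111┃ ┠───────────────
                         ┃     ┠─┃   December 203
                         ┃  111┃A┃Mo Tu We Th Fr 
                         ┃  2✹2┃ ┃               
                         ┃123✹2┃-┃ 2  3  4  5  6 
                         ┃✹■✹■1┃ ┃ 9 10 11 12 13 
                         ┃     ┃ ┃16 17 18 19 20 
                         ┃     ┃ ┃23 24 25 26 27 
                         ┃     ┃ ┃30* 31         
                         ┃     ┃ ┃               


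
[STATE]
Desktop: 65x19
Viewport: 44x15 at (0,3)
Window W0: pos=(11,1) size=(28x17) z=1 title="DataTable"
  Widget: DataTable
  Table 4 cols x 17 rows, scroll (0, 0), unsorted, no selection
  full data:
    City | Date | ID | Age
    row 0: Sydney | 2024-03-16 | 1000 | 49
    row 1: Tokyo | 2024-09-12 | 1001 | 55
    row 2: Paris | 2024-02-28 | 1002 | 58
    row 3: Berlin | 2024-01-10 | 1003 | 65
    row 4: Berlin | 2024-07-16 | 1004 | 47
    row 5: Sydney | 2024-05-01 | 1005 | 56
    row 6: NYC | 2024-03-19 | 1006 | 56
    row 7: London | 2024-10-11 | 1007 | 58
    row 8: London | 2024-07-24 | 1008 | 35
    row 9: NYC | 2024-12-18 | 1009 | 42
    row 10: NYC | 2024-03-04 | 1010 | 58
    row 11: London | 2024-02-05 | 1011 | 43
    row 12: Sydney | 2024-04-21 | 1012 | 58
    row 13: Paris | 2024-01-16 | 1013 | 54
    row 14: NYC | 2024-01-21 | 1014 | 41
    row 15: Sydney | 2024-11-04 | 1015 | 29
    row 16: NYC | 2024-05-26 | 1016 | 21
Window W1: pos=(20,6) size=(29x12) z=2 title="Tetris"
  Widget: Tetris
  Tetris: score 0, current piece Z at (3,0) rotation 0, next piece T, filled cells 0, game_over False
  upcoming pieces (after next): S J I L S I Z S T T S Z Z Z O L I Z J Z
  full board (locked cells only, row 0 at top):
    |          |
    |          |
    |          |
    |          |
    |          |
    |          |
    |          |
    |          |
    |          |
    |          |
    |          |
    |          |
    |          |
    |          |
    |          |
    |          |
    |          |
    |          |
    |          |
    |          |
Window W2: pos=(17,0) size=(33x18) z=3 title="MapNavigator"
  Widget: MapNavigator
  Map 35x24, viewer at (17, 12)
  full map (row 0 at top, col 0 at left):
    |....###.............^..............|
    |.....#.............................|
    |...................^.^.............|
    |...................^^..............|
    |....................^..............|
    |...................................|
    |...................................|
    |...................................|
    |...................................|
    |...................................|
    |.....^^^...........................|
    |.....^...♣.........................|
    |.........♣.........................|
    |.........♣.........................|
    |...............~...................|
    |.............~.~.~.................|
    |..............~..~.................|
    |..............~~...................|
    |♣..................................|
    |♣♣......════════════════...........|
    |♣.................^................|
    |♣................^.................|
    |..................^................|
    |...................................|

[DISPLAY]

           ┠─────┃..........................
           ┃City ┃..........................
           ┃─────┃..........................
           ┃Sydne┃..........................
           ┃Tokyo┃..........................
           ┃Paris┃...^^^....................
           ┃Berli┃...^...♣..................
           ┃Berli┃.......♣.......@..........
           ┃Sydne┃.......♣..................
           ┃NYC  ┃.............~............
           ┃Londo┃...........~.~.~..........
           ┃Londo┃............~..~..........
           ┃NYC  ┃............~~............
           ┃NYC  ┃..........................
           ┗━━━━━┗━━━━━━━━━━━━━━━━━━━━━━━━━━


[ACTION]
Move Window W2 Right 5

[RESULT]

           ┠──────────┃.....................
           ┃City  │Dat┃.....................
           ┃──────┼───┃.....................
           ┃Sydney│2┏━┃.....................
           ┃Tokyo │2┃ ┃.....................
           ┃Paris │2┠─┃...^^^...............
           ┃Berlin│2┃ ┃...^...♣.............
           ┃Berlin│2┃ ┃.......♣.......@.....
           ┃Sydney│2┃ ┃.......♣.............
           ┃NYC   │2┃ ┃.............~.......
           ┃London│2┃ ┃...........~.~.~.....
           ┃London│2┃ ┃............~..~.....
           ┃NYC   │2┃ ┃............~~.......
           ┃NYC   │2┃ ┃.....................
           ┗━━━━━━━━┗━┗━━━━━━━━━━━━━━━━━━━━━


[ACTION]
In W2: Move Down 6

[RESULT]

           ┠──────────┃...^...♣.............
           ┃City  │Dat┃.......♣.............
           ┃──────┼───┃.......♣.............
           ┃Sydney│2┏━┃.............~.......
           ┃Tokyo │2┃ ┃...........~.~.~.....
           ┃Paris │2┠─┃............~..~.....
           ┃Berlin│2┃ ┃............~~.......
           ┃Berlin│2┃ ┃...............@.....
           ┃Sydney│2┃ ┃......═══════════════
           ┃NYC   │2┃ ┃................^....
           ┃London│2┃ ┃...............^.....
           ┃London│2┃ ┃................^....
           ┃NYC   │2┃ ┃.....................
           ┃NYC   │2┃ ┃                     
           ┗━━━━━━━━┗━┗━━━━━━━━━━━━━━━━━━━━━


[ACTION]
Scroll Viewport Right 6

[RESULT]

     ┠──────────┃...^...♣...................
     ┃City  │Dat┃.......♣...................
     ┃──────┼───┃.......♣...................
     ┃Sydney│2┏━┃.............~.............
     ┃Tokyo │2┃ ┃...........~.~.~...........
     ┃Paris │2┠─┃............~..~...........
     ┃Berlin│2┃ ┃............~~.............
     ┃Berlin│2┃ ┃...............@...........
     ┃Sydney│2┃ ┃......════════════════.....
     ┃NYC   │2┃ ┃................^..........
     ┃London│2┃ ┃...............^...........
     ┃London│2┃ ┃................^..........
     ┃NYC   │2┃ ┃...........................
     ┃NYC   │2┃ ┃                           
     ┗━━━━━━━━┗━┗━━━━━━━━━━━━━━━━━━━━━━━━━━━


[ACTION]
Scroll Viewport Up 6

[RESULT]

                ┏━━━━━━━━━━━━━━━━━━━━━━━━━━━
     ┏━━━━━━━━━━┃ MapNavigator              
     ┃ DataTable┠───────────────────────────
     ┠──────────┃...^...♣...................
     ┃City  │Dat┃.......♣...................
     ┃──────┼───┃.......♣...................
     ┃Sydney│2┏━┃.............~.............
     ┃Tokyo │2┃ ┃...........~.~.~...........
     ┃Paris │2┠─┃............~..~...........
     ┃Berlin│2┃ ┃............~~.............
     ┃Berlin│2┃ ┃...............@...........
     ┃Sydney│2┃ ┃......════════════════.....
     ┃NYC   │2┃ ┃................^..........
     ┃London│2┃ ┃...............^...........
     ┃London│2┃ ┃................^..........


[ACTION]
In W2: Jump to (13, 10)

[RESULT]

                ┏━━━━━━━━━━━━━━━━━━━━━━━━━━━
     ┏━━━━━━━━━━┃ MapNavigator              
     ┃ DataTable┠───────────────────────────
     ┠──────────┃  ...................^^....
     ┃City  │Dat┃  ....................^....
     ┃──────┼───┃  .........................
     ┃Sydney│2┏━┃  .........................
     ┃Tokyo │2┃ ┃  .........................
     ┃Paris │2┠─┃  .........................
     ┃Berlin│2┃ ┃  .........................
     ┃Berlin│2┃ ┃  .....^^^.....@...........
     ┃Sydney│2┃ ┃  .....^...♣...............
     ┃NYC   │2┃ ┃  .........♣...............
     ┃London│2┃ ┃  .........♣...............
     ┃London│2┃ ┃  ...............~.........
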